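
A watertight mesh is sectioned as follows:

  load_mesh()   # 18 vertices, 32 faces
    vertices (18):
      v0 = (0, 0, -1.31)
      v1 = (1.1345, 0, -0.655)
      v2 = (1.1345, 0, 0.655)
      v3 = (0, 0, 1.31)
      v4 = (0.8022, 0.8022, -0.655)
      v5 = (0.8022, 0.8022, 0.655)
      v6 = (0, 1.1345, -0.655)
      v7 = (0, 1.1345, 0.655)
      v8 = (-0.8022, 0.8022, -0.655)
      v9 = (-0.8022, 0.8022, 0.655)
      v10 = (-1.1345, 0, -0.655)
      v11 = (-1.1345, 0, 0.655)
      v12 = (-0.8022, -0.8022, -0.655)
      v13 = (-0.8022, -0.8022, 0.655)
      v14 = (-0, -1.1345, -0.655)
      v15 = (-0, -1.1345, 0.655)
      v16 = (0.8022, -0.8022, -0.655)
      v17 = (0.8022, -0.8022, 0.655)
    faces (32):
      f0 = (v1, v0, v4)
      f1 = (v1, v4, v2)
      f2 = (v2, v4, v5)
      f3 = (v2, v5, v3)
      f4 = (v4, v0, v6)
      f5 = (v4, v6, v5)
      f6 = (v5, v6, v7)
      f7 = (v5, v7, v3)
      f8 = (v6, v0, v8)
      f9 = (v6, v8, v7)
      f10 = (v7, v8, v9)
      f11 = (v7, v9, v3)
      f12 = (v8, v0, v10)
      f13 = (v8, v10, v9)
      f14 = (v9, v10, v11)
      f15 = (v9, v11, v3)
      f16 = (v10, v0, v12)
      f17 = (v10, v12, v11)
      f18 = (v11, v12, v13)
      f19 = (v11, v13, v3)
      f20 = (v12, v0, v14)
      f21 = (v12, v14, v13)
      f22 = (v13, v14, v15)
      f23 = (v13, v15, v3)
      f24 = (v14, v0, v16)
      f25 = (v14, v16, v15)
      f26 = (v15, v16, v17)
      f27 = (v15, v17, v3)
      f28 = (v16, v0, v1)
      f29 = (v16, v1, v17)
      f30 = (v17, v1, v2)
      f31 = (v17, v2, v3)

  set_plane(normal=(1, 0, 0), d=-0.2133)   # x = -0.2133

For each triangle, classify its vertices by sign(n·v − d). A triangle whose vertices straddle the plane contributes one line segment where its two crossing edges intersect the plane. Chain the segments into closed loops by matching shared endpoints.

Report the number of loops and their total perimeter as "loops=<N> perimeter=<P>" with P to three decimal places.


loops=1 perimeter=7.344

Straddling triangles (12 of 32):
  (v6,v0,v8) [++-] → (-0.2133, 0.2133, -1.13584)–(-0.2133, 1.04614, -0.655)  len=0.9617
  (v6,v8,v7) [+-+] → (-0.2133, 1.04614, -0.655)–(-0.2133, 1.04614, 0.306679)  len=0.9617
  (v7,v8,v9) [+--] → (-0.2133, 1.04614, 0.306679)–(-0.2133, 1.04614, 0.655)  len=0.3483
  (v7,v9,v3) [+-+] → (-0.2133, 1.04614, 0.655)–(-0.2133, 0.2133, 1.13584)  len=0.9617
  (v8,v0,v10) [-+-] → (-0.2133, 0.2133, -1.13584)–(-0.2133, 0, -1.18685)  len=0.2193
  (v9,v11,v3) [--+] → (-0.2133, 0, 1.18685)–(-0.2133, 0.2133, 1.13584)  len=0.2193
  (v10,v0,v12) [-+-] → (-0.2133, 0, -1.18685)–(-0.2133, -0.2133, -1.13584)  len=0.2193
  (v11,v13,v3) [--+] → (-0.2133, -0.2133, 1.13584)–(-0.2133, 0, 1.18685)  len=0.2193
  (v12,v0,v14) [-++] → (-0.2133, -0.2133, -1.13584)–(-0.2133, -1.04614, -0.655)  len=0.9617
  (v12,v14,v13) [-+-] → (-0.2133, -1.04614, -0.655)–(-0.2133, -1.04614, -0.306679)  len=0.3483
  (v13,v14,v15) [-++] → (-0.2133, -1.04614, -0.306679)–(-0.2133, -1.04614, 0.655)  len=0.9617
  (v13,v15,v3) [-++] → (-0.2133, -1.04614, 0.655)–(-0.2133, -0.2133, 1.13584)  len=0.9617

Chained into 1 loop(s):
  loop 1: 12 segments, perimeter = 7.3440
Total perimeter = 7.344


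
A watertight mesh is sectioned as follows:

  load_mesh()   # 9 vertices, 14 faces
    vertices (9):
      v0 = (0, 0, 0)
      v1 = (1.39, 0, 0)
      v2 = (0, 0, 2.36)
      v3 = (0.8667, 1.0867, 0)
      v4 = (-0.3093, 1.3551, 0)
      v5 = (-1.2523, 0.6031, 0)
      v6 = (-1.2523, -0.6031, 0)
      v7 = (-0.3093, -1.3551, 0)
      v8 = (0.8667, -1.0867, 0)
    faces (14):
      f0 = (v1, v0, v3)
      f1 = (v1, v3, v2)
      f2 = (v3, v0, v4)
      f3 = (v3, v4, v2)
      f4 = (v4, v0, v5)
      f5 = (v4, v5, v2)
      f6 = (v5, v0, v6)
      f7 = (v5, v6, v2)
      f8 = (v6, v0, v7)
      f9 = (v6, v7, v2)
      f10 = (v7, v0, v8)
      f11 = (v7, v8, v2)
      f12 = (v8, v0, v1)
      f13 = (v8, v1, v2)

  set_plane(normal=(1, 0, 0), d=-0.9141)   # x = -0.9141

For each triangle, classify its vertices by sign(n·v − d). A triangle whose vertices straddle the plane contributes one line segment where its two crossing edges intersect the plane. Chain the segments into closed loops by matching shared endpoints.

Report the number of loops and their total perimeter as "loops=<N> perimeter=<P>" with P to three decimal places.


Straddling triangles (6 of 14):
  (v4,v0,v5) [++-] → (-0.9141, 0.440225, 0)–(-0.9141, 0.872799, 0)  len=0.4326
  (v4,v5,v2) [+-+] → (-0.9141, 0.872799, 0)–(-0.9141, 0.440225, 0.637349)  len=0.7703
  (v5,v0,v6) [-+-] → (-0.9141, 0.440225, 0)–(-0.9141, -0.440225, 0)  len=0.8804
  (v5,v6,v2) [--+] → (-0.9141, -0.440225, 0.637349)–(-0.9141, 0.440225, 0.637349)  len=0.8804
  (v6,v0,v7) [-++] → (-0.9141, -0.440225, 0)–(-0.9141, -0.872799, 0)  len=0.4326
  (v6,v7,v2) [-++] → (-0.9141, -0.872799, 0)–(-0.9141, -0.440225, 0.637349)  len=0.7703

Chained into 1 loop(s):
  loop 1: 6 segments, perimeter = 4.1666
Total perimeter = 4.167

loops=1 perimeter=4.167


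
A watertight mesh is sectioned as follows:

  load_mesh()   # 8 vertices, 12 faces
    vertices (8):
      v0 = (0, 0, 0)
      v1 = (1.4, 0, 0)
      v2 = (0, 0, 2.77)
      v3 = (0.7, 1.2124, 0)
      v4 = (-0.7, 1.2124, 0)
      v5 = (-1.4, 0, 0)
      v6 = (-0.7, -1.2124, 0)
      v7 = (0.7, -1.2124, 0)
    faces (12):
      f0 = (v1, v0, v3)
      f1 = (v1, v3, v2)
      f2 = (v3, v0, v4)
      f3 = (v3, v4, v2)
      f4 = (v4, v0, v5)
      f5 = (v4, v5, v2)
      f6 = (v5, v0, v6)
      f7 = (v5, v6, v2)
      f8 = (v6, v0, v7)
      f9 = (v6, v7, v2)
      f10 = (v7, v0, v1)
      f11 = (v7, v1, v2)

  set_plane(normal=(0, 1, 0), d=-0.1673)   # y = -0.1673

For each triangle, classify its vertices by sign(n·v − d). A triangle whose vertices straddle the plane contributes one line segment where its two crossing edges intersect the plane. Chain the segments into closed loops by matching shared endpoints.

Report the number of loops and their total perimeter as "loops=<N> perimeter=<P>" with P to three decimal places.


Straddling triangles (6 of 12):
  (v5,v0,v6) [++-] → (-0.0965935, -0.1673, 0)–(-1.30341, -0.1673, 0)  len=1.2068
  (v5,v6,v2) [+-+] → (-1.30341, -0.1673, 0)–(-0.0965935, -0.1673, 2.38777)  len=2.6754
  (v6,v0,v7) [-+-] → (-0.0965935, -0.1673, 0)–(0.0965935, -0.1673, 0)  len=0.1932
  (v6,v7,v2) [--+] → (0.0965935, -0.1673, 2.38777)–(-0.0965935, -0.1673, 2.38777)  len=0.1932
  (v7,v0,v1) [-++] → (0.0965935, -0.1673, 0)–(1.30341, -0.1673, 0)  len=1.2068
  (v7,v1,v2) [-++] → (1.30341, -0.1673, 0)–(0.0965935, -0.1673, 2.38777)  len=2.6754

Chained into 1 loop(s):
  loop 1: 6 segments, perimeter = 8.1508
Total perimeter = 8.151

loops=1 perimeter=8.151


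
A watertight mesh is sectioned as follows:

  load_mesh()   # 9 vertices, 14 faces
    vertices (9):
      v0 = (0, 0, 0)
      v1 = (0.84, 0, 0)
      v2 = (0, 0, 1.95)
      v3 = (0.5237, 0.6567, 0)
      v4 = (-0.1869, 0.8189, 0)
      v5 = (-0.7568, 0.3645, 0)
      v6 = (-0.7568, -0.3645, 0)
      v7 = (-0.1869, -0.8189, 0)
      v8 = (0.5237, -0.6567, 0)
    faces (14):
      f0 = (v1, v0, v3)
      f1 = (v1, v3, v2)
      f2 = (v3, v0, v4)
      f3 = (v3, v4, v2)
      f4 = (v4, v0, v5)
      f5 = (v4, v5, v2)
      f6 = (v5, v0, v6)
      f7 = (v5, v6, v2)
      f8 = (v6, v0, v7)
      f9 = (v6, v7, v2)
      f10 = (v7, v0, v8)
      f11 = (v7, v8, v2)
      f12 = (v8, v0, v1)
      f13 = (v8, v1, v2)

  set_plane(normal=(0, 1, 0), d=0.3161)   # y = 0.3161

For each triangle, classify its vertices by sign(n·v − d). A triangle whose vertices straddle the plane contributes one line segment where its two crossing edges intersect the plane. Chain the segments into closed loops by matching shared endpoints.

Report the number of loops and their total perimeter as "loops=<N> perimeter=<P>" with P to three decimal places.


Straddling triangles (8 of 14):
  (v1,v0,v3) [--+] → (0.252081, 0.3161, 0)–(0.68775, 0.3161, 0)  len=0.4357
  (v1,v3,v2) [-+-] → (0.68775, 0.3161, 0)–(0.252081, 0.3161, 1.01138)  len=1.1012
  (v3,v0,v4) [+-+] → (0.252081, 0.3161, 0)–(-0.0721444, 0.3161, 0)  len=0.3242
  (v3,v4,v2) [++-] → (-0.0721444, 0.3161, 1.19729)–(0.252081, 0.3161, 1.01138)  len=0.3737
  (v4,v0,v5) [+-+] → (-0.0721444, 0.3161, 0)–(-0.656309, 0.3161, 0)  len=0.5842
  (v4,v5,v2) [++-] → (-0.656309, 0.3161, 0.25893)–(-0.0721444, 0.3161, 1.19729)  len=1.1053
  (v5,v0,v6) [+--] → (-0.656309, 0.3161, 0)–(-0.7568, 0.3161, 0)  len=0.1005
  (v5,v6,v2) [+--] → (-0.7568, 0.3161, 0)–(-0.656309, 0.3161, 0.25893)  len=0.2777

Chained into 1 loop(s):
  loop 1: 8 segments, perimeter = 4.3026
Total perimeter = 4.303

loops=1 perimeter=4.303


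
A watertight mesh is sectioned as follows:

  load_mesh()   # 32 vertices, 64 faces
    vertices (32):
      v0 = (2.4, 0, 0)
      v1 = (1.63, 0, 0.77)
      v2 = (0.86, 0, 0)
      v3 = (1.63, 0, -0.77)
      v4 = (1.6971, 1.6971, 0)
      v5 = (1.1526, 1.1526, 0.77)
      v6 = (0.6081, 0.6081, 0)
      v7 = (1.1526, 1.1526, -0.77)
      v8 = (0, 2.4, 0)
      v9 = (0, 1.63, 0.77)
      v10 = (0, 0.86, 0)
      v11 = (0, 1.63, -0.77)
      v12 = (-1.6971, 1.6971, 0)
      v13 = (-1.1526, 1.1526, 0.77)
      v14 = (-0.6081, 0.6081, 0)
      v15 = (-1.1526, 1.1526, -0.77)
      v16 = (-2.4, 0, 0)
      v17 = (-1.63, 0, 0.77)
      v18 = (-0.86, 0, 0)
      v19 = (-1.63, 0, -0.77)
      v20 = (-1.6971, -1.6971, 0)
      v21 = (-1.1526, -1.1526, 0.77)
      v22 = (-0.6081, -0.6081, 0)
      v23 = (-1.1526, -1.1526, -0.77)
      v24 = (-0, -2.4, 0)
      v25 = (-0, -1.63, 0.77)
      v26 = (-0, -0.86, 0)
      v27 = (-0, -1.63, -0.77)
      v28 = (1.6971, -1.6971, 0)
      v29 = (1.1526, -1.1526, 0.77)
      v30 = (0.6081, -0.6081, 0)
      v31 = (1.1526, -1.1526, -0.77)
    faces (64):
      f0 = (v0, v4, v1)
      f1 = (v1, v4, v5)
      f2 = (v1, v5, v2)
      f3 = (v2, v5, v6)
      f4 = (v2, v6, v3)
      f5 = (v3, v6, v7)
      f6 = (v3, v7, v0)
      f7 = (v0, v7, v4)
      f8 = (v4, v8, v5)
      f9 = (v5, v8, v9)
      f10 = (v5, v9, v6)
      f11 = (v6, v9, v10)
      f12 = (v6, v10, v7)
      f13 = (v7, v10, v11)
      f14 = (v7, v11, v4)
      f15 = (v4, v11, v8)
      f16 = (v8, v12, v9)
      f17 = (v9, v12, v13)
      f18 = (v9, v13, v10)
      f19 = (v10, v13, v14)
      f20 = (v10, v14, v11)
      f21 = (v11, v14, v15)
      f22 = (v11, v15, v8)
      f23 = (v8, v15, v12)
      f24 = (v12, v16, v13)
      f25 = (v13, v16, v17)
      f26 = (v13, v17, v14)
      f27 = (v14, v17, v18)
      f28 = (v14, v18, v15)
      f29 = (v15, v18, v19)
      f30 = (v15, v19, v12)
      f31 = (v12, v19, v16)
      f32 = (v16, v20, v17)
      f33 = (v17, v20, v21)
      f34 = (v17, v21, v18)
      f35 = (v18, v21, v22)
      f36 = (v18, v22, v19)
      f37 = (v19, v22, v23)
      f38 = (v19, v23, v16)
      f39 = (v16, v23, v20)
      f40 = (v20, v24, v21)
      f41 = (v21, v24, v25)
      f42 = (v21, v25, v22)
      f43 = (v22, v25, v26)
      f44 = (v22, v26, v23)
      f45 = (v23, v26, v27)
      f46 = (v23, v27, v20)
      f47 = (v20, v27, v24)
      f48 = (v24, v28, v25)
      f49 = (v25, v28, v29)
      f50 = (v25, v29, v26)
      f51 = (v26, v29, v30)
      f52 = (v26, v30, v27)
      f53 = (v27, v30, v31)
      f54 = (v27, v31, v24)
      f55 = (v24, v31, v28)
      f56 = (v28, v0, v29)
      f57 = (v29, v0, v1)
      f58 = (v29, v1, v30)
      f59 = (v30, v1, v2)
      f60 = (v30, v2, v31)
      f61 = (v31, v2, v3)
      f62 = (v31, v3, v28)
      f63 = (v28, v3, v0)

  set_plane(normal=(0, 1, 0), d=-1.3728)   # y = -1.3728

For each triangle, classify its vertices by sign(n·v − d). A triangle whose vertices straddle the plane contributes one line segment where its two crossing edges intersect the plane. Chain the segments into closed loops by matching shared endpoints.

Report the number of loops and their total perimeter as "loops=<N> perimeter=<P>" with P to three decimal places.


Straddling triangles (18 of 64):
  (v16,v20,v17) [+-+] → (-1.83142, -1.3728, 0)–(-1.68428, -1.3728, 0.14714)  len=0.2081
  (v17,v20,v21) [+-+] → (-1.68428, -1.3728, 0.14714)–(-1.3728, -1.3728, 0.458606)  len=0.4405
  (v16,v23,v20) [++-] → (-1.3728, -1.3728, -0.458606)–(-1.83142, -1.3728, 0)  len=0.6486
  (v20,v24,v21) [--+] → (-0.949135, -1.3728, 0.634074)–(-1.3728, -1.3728, 0.458606)  len=0.4586
  (v21,v24,v25) [+--] → (-0.949135, -1.3728, 0.634074)–(-0.620965, -1.3728, 0.77)  len=0.3552
  (v21,v25,v22) [+-+] → (-0.620965, -1.3728, 0.77)–(-0.153051, -1.3728, 0.5762)  len=0.5065
  (v22,v25,v26) [+-+] → (-0.153051, -1.3728, 0.5762)–(0, -1.3728, 0.5128)  len=0.1657
  (v23,v26,v27) [++-] → (0, -1.3728, -0.5128)–(-0.620965, -1.3728, -0.77)  len=0.6721
  (v23,v27,v20) [+--] → (-0.620965, -1.3728, -0.77)–(-1.3728, -1.3728, -0.458606)  len=0.8138
  (v25,v28,v29) [--+] → (1.3728, -1.3728, 0.458606)–(0.620965, -1.3728, 0.77)  len=0.8138
  (v25,v29,v26) [-++] → (0.620965, -1.3728, 0.77)–(0, -1.3728, 0.5128)  len=0.6721
  (v26,v30,v27) [++-] → (0.153051, -1.3728, -0.5762)–(0, -1.3728, -0.5128)  len=0.1657
  (v27,v30,v31) [-++] → (0.153051, -1.3728, -0.5762)–(0.620965, -1.3728, -0.77)  len=0.5065
  (v27,v31,v24) [-+-] → (0.620965, -1.3728, -0.77)–(0.949135, -1.3728, -0.634074)  len=0.3552
  (v24,v31,v28) [-+-] → (0.949135, -1.3728, -0.634074)–(1.3728, -1.3728, -0.458606)  len=0.4586
  (v28,v0,v29) [-++] → (1.83142, -1.3728, 0)–(1.3728, -1.3728, 0.458606)  len=0.6486
  (v31,v3,v28) [++-] → (1.68428, -1.3728, -0.14714)–(1.3728, -1.3728, -0.458606)  len=0.4405
  (v28,v3,v0) [-++] → (1.68428, -1.3728, -0.14714)–(1.83142, -1.3728, 0)  len=0.2081

Chained into 1 loop(s):
  loop 1: 18 segments, perimeter = 8.5379
Total perimeter = 8.538

loops=1 perimeter=8.538


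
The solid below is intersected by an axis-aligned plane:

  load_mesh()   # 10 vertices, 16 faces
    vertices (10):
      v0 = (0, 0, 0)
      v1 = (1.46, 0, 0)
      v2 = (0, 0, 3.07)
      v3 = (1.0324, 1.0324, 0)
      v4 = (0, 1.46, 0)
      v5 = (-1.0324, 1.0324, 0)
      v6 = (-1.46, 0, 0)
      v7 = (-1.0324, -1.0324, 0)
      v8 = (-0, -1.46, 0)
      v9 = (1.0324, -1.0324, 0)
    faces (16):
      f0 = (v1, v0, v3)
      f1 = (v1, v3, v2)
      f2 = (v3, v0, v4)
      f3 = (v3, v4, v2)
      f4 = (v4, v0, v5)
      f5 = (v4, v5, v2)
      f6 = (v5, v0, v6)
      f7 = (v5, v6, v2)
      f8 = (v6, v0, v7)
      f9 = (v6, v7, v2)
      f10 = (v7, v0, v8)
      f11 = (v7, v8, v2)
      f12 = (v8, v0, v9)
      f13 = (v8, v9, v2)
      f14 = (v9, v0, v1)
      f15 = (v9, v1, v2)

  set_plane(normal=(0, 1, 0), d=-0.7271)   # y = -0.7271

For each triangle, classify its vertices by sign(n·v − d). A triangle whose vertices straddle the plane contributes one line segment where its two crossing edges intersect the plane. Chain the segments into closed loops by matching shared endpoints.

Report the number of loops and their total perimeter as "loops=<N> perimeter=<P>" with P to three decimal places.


loops=1 perimeter=6.257

Straddling triangles (8 of 16):
  (v6,v0,v7) [++-] → (-0.7271, -0.7271, 0)–(-1.15885, -0.7271, 0)  len=0.4317
  (v6,v7,v2) [+-+] → (-1.15885, -0.7271, 0)–(-0.7271, -0.7271, 0.907856)  len=1.0053
  (v7,v0,v8) [-+-] → (-0.7271, -0.7271, 0)–(0, -0.7271, 0)  len=0.7271
  (v7,v8,v2) [--+] → (0, -0.7271, 1.5411)–(-0.7271, -0.7271, 0.907856)  len=0.9642
  (v8,v0,v9) [-+-] → (0, -0.7271, 0)–(0.7271, -0.7271, 0)  len=0.7271
  (v8,v9,v2) [--+] → (0.7271, -0.7271, 0.907856)–(0, -0.7271, 1.5411)  len=0.9642
  (v9,v0,v1) [-++] → (0.7271, -0.7271, 0)–(1.15885, -0.7271, 0)  len=0.4317
  (v9,v1,v2) [-++] → (1.15885, -0.7271, 0)–(0.7271, -0.7271, 0.907856)  len=1.0053

Chained into 1 loop(s):
  loop 1: 8 segments, perimeter = 6.2567
Total perimeter = 6.257


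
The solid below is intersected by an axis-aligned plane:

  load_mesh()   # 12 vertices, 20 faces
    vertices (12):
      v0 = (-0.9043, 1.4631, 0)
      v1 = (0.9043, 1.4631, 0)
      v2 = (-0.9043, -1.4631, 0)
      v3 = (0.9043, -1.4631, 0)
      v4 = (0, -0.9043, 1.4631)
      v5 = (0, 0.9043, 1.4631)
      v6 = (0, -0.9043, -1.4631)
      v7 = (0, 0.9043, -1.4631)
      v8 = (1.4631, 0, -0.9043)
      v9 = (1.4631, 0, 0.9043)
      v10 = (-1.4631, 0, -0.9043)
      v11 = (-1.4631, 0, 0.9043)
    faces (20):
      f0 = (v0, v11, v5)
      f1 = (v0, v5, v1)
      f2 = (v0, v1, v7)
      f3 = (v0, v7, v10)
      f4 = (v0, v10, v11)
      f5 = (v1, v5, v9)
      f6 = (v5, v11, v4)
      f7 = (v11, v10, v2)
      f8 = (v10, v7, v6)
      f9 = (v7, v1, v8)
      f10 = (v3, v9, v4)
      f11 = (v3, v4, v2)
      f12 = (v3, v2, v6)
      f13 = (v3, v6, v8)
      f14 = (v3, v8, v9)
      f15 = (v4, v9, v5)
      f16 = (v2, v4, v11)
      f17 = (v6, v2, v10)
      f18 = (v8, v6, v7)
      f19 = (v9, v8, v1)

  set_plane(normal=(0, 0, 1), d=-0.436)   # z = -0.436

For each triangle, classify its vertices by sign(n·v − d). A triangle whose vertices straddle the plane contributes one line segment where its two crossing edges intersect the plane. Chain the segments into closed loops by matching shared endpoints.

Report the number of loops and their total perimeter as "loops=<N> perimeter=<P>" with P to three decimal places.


loops=1 perimeter=8.832

Straddling triangles (10 of 20):
  (v0,v1,v7) [++-] → (0.634821, 1.29658, -0.436)–(-0.634821, 1.29658, -0.436)  len=1.2696
  (v0,v7,v10) [+--] → (-0.634821, 1.29658, -0.436)–(-1.17372, 0.75768, -0.436)  len=0.7621
  (v0,v10,v11) [+-+] → (-1.17372, 0.75768, -0.436)–(-1.4631, 0, -0.436)  len=0.8111
  (v11,v10,v2) [+-+] → (-1.4631, 0, -0.436)–(-1.17372, -0.75768, -0.436)  len=0.8111
  (v7,v1,v8) [-+-] → (0.634821, 1.29658, -0.436)–(1.17372, 0.75768, -0.436)  len=0.7621
  (v3,v2,v6) [++-] → (-0.634821, -1.29658, -0.436)–(0.634821, -1.29658, -0.436)  len=1.2696
  (v3,v6,v8) [+--] → (0.634821, -1.29658, -0.436)–(1.17372, -0.75768, -0.436)  len=0.7621
  (v3,v8,v9) [+-+] → (1.17372, -0.75768, -0.436)–(1.4631, 0, -0.436)  len=0.8111
  (v6,v2,v10) [-+-] → (-0.634821, -1.29658, -0.436)–(-1.17372, -0.75768, -0.436)  len=0.7621
  (v9,v8,v1) [+-+] → (1.4631, 0, -0.436)–(1.17372, 0.75768, -0.436)  len=0.8111

Chained into 1 loop(s):
  loop 1: 10 segments, perimeter = 8.8320
Total perimeter = 8.832


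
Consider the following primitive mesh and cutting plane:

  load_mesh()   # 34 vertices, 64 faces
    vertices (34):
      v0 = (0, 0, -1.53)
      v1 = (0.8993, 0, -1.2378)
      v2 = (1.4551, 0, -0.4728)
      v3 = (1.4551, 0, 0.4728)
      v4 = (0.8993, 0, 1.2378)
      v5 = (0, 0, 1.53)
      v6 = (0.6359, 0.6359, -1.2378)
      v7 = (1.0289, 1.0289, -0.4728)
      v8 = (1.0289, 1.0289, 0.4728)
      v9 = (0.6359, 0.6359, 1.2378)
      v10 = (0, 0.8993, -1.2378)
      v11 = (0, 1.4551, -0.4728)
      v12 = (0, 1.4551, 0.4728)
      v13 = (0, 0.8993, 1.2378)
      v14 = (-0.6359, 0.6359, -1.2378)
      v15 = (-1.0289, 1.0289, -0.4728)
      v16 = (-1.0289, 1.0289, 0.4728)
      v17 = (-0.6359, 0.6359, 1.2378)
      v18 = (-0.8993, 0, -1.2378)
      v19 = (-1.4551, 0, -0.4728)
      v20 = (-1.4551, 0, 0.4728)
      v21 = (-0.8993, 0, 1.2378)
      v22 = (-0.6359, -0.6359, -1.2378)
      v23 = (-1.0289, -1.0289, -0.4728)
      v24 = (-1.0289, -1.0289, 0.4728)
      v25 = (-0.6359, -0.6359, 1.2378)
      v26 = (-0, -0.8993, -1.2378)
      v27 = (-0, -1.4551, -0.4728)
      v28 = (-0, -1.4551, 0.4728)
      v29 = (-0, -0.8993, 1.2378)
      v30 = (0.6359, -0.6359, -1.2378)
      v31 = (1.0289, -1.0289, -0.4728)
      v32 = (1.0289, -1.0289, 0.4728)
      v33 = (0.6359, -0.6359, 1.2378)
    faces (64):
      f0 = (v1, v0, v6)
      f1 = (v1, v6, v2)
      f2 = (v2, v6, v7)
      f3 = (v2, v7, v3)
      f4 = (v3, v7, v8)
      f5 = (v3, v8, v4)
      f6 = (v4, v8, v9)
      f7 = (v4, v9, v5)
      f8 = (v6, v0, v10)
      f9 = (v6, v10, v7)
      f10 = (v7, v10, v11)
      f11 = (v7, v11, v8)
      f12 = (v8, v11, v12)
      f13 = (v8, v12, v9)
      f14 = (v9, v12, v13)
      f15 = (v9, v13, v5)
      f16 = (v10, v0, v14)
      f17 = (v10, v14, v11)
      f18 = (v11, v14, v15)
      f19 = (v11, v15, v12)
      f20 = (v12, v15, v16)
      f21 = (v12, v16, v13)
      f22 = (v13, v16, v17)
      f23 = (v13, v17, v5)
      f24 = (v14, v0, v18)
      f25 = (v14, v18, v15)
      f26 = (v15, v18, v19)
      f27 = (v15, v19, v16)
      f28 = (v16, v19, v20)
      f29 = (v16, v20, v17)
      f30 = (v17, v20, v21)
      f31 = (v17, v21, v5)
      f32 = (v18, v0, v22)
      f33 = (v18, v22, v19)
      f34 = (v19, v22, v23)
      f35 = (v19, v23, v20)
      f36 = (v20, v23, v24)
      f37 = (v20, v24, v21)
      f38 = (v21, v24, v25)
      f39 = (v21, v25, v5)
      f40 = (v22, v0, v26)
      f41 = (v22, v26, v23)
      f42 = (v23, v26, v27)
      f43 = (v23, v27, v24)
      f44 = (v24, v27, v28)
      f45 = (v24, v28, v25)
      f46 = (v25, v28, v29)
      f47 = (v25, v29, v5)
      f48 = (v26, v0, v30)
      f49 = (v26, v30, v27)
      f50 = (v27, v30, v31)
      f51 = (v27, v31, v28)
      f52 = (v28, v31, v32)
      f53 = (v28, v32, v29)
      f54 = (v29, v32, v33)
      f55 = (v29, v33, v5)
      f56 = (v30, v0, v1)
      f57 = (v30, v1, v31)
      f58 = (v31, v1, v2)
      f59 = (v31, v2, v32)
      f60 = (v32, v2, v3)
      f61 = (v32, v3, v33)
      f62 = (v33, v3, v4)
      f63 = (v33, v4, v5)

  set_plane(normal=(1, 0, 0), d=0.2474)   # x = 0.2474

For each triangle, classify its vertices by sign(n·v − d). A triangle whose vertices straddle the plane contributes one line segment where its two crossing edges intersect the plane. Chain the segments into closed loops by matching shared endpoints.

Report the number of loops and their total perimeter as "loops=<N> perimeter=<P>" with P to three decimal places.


Straddling triangles (20 of 64):
  (v1,v0,v6) [+-+] → (0.2474, 0, -1.44961)–(0.2474, 0.2474, -1.41632)  len=0.2496
  (v4,v9,v5) [++-] → (0.2474, 0.2474, 1.41632)–(0.2474, 0, 1.44961)  len=0.2496
  (v6,v0,v10) [+--] → (0.2474, 0.2474, -1.41632)–(0.2474, 0.796823, -1.2378)  len=0.5777
  (v6,v10,v7) [+-+] → (0.2474, 0.796823, -1.2378)–(0.2474, 0.930462, -1.05386)  len=0.2274
  (v7,v10,v11) [+--] → (0.2474, 0.930462, -1.05386)–(0.2474, 1.35262, -0.4728)  len=0.7182
  (v7,v11,v8) [+-+] → (0.2474, 1.35262, -0.4728)–(0.2474, 1.35262, -0.24543)  len=0.2274
  (v8,v11,v12) [+--] → (0.2474, 1.35262, -0.24543)–(0.2474, 1.35262, 0.4728)  len=0.7182
  (v8,v12,v9) [+-+] → (0.2474, 1.35262, 0.4728)–(0.2474, 1.13639, 0.770427)  len=0.3679
  (v9,v12,v13) [+--] → (0.2474, 1.13639, 0.770427)–(0.2474, 0.796823, 1.2378)  len=0.5777
  (v9,v13,v5) [+--] → (0.2474, 0.796823, 1.2378)–(0.2474, 0.2474, 1.41632)  len=0.5777
  (v26,v0,v30) [--+] → (0.2474, -0.2474, -1.41632)–(0.2474, -0.796823, -1.2378)  len=0.5777
  (v26,v30,v27) [-+-] → (0.2474, -0.796823, -1.2378)–(0.2474, -1.13639, -0.770427)  len=0.5777
  (v27,v30,v31) [-++] → (0.2474, -1.13639, -0.770427)–(0.2474, -1.35262, -0.4728)  len=0.3679
  (v27,v31,v28) [-+-] → (0.2474, -1.35262, -0.4728)–(0.2474, -1.35262, 0.24543)  len=0.7182
  (v28,v31,v32) [-++] → (0.2474, -1.35262, 0.24543)–(0.2474, -1.35262, 0.4728)  len=0.2274
  (v28,v32,v29) [-+-] → (0.2474, -1.35262, 0.4728)–(0.2474, -0.930462, 1.05386)  len=0.7182
  (v29,v32,v33) [-++] → (0.2474, -0.930462, 1.05386)–(0.2474, -0.796823, 1.2378)  len=0.2274
  (v29,v33,v5) [-+-] → (0.2474, -0.796823, 1.2378)–(0.2474, -0.2474, 1.41632)  len=0.5777
  (v30,v0,v1) [+-+] → (0.2474, -0.2474, -1.41632)–(0.2474, 0, -1.44961)  len=0.2496
  (v33,v4,v5) [++-] → (0.2474, 0, 1.44961)–(0.2474, -0.2474, 1.41632)  len=0.2496

Chained into 1 loop(s):
  loop 1: 20 segments, perimeter = 8.9829
Total perimeter = 8.983

loops=1 perimeter=8.983


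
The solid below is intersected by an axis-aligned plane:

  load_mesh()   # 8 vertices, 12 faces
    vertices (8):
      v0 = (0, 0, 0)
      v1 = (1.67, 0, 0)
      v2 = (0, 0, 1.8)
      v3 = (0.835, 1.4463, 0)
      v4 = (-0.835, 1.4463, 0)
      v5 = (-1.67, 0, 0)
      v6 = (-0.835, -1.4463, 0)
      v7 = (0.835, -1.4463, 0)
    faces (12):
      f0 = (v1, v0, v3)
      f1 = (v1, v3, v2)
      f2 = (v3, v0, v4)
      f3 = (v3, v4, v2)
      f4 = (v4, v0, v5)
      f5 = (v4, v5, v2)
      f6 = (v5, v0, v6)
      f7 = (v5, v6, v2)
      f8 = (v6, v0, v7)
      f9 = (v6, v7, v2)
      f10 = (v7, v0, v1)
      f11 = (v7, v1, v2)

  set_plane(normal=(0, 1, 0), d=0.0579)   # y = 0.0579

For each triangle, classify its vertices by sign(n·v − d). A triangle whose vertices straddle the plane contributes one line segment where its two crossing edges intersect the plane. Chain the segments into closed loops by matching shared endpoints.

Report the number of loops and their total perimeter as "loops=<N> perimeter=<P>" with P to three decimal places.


Straddling triangles (6 of 12):
  (v1,v0,v3) [--+] → (0.0334277, 0.0579, 0)–(1.63657, 0.0579, 0)  len=1.6031
  (v1,v3,v2) [-+-] → (1.63657, 0.0579, 0)–(0.0334277, 0.0579, 1.72794)  len=2.3571
  (v3,v0,v4) [+-+] → (0.0334277, 0.0579, 0)–(-0.0334277, 0.0579, 0)  len=0.0669
  (v3,v4,v2) [++-] → (-0.0334277, 0.0579, 1.72794)–(0.0334277, 0.0579, 1.72794)  len=0.0669
  (v4,v0,v5) [+--] → (-0.0334277, 0.0579, 0)–(-1.63657, 0.0579, 0)  len=1.6031
  (v4,v5,v2) [+--] → (-1.63657, 0.0579, 0)–(-0.0334277, 0.0579, 1.72794)  len=2.3571

Chained into 1 loop(s):
  loop 1: 6 segments, perimeter = 8.0542
Total perimeter = 8.054

loops=1 perimeter=8.054


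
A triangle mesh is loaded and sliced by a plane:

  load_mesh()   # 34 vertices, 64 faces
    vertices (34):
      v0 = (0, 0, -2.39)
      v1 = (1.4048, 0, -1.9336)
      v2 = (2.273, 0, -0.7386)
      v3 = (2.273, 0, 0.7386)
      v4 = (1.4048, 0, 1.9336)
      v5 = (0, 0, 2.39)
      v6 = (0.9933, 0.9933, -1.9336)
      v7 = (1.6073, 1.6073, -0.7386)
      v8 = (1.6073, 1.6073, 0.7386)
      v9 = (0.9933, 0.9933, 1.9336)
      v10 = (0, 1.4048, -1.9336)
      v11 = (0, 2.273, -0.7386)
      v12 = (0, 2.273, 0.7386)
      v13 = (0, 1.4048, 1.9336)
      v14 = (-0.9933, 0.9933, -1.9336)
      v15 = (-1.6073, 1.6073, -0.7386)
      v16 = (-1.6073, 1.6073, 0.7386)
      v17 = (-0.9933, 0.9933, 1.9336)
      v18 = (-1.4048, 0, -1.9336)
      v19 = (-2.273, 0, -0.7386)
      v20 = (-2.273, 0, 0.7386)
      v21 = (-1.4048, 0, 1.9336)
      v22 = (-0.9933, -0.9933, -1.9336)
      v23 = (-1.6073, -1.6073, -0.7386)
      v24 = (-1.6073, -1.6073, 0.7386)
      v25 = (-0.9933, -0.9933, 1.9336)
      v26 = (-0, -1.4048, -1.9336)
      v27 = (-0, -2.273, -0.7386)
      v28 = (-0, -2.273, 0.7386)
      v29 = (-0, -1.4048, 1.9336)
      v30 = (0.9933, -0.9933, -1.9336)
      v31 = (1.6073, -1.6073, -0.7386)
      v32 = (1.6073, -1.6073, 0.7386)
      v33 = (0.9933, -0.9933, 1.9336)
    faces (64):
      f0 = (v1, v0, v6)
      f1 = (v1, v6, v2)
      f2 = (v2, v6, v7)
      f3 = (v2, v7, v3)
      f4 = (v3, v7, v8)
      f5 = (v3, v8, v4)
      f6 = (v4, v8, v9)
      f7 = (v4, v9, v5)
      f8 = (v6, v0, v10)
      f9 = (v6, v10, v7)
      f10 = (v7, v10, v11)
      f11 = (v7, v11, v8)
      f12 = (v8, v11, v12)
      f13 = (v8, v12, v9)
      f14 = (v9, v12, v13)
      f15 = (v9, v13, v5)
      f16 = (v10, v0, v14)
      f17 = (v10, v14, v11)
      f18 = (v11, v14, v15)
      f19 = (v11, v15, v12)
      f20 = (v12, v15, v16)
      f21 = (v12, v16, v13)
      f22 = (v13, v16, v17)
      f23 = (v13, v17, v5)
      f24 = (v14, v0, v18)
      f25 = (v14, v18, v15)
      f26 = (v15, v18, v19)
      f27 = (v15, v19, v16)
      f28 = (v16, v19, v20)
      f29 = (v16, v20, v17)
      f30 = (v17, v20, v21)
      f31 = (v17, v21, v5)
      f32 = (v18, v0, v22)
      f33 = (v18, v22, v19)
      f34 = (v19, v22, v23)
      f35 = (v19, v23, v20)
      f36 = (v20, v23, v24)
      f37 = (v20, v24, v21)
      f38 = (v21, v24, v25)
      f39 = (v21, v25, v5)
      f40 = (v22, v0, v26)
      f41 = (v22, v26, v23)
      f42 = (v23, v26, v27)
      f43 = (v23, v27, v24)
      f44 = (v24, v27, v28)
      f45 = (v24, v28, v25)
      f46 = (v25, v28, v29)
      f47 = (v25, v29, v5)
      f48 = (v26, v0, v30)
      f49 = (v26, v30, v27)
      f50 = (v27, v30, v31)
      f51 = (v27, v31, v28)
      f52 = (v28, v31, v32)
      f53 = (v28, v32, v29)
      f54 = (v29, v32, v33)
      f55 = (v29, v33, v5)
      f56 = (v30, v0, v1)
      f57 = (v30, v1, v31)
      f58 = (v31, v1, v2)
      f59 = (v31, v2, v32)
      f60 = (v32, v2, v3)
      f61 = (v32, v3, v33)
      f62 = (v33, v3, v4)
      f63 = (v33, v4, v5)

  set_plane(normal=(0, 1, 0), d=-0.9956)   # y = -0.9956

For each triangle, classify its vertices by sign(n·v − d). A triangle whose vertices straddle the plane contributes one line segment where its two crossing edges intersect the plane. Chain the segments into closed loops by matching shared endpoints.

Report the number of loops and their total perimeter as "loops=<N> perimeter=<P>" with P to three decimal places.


loops=1 perimeter=12.864

Straddling triangles (20 of 64):
  (v19,v22,v23) [++-] → (-0.9956, -0.9956, -1.92912)–(-1.86065, -0.9956, -0.7386)  len=1.4716
  (v19,v23,v20) [+-+] → (-1.86065, -0.9956, -0.7386)–(-1.86065, -0.9956, -0.176413)  len=0.5622
  (v20,v23,v24) [+--] → (-1.86065, -0.9956, -0.176413)–(-1.86065, -0.9956, 0.7386)  len=0.9150
  (v20,v24,v21) [+-+] → (-1.86065, -0.9956, 0.7386)–(-1.53023, -0.9956, 1.19339)  len=0.5621
  (v21,v24,v25) [+-+] → (-1.53023, -0.9956, 1.19339)–(-0.9956, -0.9956, 1.92912)  len=0.9095
  (v22,v0,v26) [++-] → (0, -0.9956, -2.06654)–(-0.987748, -0.9956, -1.9336)  len=0.9967
  (v22,v26,v23) [+--] → (-0.987748, -0.9956, -1.9336)–(-0.9956, -0.9956, -1.92912)  len=0.0090
  (v24,v28,v25) [--+] → (-0.991515, -0.9956, 1.93145)–(-0.9956, -0.9956, 1.92912)  len=0.0047
  (v25,v28,v29) [+--] → (-0.991515, -0.9956, 1.93145)–(-0.987748, -0.9956, 1.9336)  len=0.0043
  (v25,v29,v5) [+-+] → (-0.987748, -0.9956, 1.9336)–(0, -0.9956, 2.06654)  len=0.9967
  (v26,v0,v30) [-++] → (0, -0.9956, -2.06654)–(0.987748, -0.9956, -1.9336)  len=0.9967
  (v26,v30,v27) [-+-] → (0.987748, -0.9956, -1.9336)–(0.991515, -0.9956, -1.93145)  len=0.0043
  (v27,v30,v31) [-+-] → (0.991515, -0.9956, -1.93145)–(0.9956, -0.9956, -1.92912)  len=0.0047
  (v29,v32,v33) [--+] → (0.9956, -0.9956, 1.92912)–(0.987748, -0.9956, 1.9336)  len=0.0090
  (v29,v33,v5) [-++] → (0.987748, -0.9956, 1.9336)–(0, -0.9956, 2.06654)  len=0.9967
  (v30,v1,v31) [++-] → (1.53023, -0.9956, -1.19339)–(0.9956, -0.9956, -1.92912)  len=0.9095
  (v31,v1,v2) [-++] → (1.53023, -0.9956, -1.19339)–(1.86065, -0.9956, -0.7386)  len=0.5621
  (v31,v2,v32) [-+-] → (1.86065, -0.9956, -0.7386)–(1.86065, -0.9956, 0.176413)  len=0.9150
  (v32,v2,v3) [-++] → (1.86065, -0.9956, 0.176413)–(1.86065, -0.9956, 0.7386)  len=0.5622
  (v32,v3,v33) [-++] → (1.86065, -0.9956, 0.7386)–(0.9956, -0.9956, 1.92912)  len=1.4716

Chained into 1 loop(s):
  loop 1: 20 segments, perimeter = 12.8636
Total perimeter = 12.864


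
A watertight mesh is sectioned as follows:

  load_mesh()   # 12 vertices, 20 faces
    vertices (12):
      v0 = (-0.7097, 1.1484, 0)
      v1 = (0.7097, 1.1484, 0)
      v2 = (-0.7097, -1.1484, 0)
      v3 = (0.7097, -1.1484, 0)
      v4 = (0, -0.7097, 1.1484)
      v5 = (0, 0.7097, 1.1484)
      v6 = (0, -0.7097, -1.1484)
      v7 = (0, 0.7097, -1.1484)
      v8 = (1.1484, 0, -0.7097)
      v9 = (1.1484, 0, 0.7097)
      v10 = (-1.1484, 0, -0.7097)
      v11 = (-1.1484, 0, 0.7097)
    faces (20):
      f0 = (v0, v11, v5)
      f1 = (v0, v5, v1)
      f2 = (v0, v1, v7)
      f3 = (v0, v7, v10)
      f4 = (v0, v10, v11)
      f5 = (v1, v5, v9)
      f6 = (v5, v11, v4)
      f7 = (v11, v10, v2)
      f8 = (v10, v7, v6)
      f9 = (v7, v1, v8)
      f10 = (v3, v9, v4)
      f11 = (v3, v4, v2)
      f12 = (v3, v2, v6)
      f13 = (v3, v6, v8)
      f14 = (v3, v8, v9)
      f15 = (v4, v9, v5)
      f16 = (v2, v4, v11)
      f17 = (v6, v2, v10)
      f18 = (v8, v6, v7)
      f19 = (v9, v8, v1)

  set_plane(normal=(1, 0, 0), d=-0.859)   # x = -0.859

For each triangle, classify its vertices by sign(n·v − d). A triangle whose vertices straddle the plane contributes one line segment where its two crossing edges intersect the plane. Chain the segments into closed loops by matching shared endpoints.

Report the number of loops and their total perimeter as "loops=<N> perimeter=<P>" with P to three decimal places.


loops=1 perimeter=4.955

Straddling triangles (8 of 20):
  (v0,v11,v5) [+-+] → (-0.859, 0.757572, 0.241528)–(-0.859, 0.178846, 0.820254)  len=0.8184
  (v0,v7,v10) [++-] → (-0.859, 0.178846, -0.820254)–(-0.859, 0.757572, -0.241528)  len=0.8184
  (v0,v10,v11) [+--] → (-0.859, 0.757572, -0.241528)–(-0.859, 0.757572, 0.241528)  len=0.4831
  (v5,v11,v4) [+-+] → (-0.859, 0.178846, 0.820254)–(-0.859, -0.178846, 0.820254)  len=0.3577
  (v11,v10,v2) [--+] → (-0.859, -0.757572, -0.241528)–(-0.859, -0.757572, 0.241528)  len=0.4831
  (v10,v7,v6) [-++] → (-0.859, 0.178846, -0.820254)–(-0.859, -0.178846, -0.820254)  len=0.3577
  (v2,v4,v11) [++-] → (-0.859, -0.178846, 0.820254)–(-0.859, -0.757572, 0.241528)  len=0.8184
  (v6,v2,v10) [++-] → (-0.859, -0.757572, -0.241528)–(-0.859, -0.178846, -0.820254)  len=0.8184

Chained into 1 loop(s):
  loop 1: 8 segments, perimeter = 4.9553
Total perimeter = 4.955


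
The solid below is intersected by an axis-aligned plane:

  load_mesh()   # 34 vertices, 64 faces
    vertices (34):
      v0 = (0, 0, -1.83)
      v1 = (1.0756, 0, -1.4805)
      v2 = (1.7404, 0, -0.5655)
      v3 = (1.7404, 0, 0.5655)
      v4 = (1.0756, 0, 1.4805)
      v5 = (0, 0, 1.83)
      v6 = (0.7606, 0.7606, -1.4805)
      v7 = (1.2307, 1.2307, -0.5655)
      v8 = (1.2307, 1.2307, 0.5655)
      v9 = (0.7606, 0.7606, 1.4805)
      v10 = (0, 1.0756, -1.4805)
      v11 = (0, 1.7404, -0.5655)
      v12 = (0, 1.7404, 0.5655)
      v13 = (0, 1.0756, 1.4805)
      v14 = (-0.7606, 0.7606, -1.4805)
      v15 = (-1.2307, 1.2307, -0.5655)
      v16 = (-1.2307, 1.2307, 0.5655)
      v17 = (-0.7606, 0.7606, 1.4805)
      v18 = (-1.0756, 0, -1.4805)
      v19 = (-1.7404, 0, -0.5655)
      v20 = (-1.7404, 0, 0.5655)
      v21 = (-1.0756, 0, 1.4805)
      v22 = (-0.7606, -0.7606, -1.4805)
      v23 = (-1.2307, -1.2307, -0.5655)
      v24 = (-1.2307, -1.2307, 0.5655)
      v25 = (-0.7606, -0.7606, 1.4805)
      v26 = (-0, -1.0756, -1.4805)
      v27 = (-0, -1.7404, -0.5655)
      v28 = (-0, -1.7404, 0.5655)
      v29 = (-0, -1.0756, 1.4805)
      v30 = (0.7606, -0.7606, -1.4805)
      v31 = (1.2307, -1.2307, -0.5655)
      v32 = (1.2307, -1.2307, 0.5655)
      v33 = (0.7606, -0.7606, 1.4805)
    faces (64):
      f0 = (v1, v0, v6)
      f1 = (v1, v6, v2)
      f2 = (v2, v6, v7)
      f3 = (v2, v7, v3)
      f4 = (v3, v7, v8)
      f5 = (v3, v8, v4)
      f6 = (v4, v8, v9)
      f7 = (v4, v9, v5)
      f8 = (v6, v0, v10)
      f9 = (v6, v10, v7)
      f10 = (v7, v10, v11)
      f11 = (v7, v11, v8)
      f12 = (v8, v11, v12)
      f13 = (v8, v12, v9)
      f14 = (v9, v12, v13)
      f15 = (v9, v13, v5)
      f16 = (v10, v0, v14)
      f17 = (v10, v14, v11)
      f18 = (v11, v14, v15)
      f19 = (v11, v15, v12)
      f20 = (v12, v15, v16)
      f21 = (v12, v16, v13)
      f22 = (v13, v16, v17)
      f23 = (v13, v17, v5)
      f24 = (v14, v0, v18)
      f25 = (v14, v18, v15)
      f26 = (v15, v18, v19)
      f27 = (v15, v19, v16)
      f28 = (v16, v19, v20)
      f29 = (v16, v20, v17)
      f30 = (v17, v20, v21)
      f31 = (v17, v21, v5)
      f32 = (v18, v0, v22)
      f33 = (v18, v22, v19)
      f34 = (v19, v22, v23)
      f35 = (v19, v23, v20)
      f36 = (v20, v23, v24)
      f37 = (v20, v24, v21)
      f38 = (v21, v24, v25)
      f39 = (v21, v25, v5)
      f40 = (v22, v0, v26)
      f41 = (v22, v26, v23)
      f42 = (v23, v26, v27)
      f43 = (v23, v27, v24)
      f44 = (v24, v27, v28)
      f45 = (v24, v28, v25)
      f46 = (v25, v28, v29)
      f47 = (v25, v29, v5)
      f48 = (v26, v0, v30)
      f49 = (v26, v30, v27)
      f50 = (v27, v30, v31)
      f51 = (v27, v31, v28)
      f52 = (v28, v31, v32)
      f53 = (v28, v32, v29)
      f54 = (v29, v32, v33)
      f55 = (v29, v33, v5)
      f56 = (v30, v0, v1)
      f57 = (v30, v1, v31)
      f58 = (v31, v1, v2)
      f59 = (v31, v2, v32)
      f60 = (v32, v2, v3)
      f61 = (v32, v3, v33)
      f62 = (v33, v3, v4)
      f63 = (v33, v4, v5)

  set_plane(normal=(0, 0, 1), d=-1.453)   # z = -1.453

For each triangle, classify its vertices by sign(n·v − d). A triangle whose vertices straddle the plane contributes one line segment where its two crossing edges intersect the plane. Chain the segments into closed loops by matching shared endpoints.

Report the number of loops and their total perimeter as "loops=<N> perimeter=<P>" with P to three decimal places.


loops=1 perimeter=6.708

Straddling triangles (16 of 64):
  (v1,v6,v2) [--+] → (0.790048, 0.73774, -1.453)–(1.09558, 0, -1.453)  len=0.7985
  (v2,v6,v7) [+-+] → (0.790048, 0.73774, -1.453)–(0.774729, 0.774729, -1.453)  len=0.0400
  (v6,v10,v7) [--+] → (0.0369883, 1.08026, -1.453)–(0.774729, 0.774729, -1.453)  len=0.7985
  (v7,v10,v11) [+-+] → (0.0369883, 1.08026, -1.453)–(0, 1.09558, -1.453)  len=0.0400
  (v10,v14,v11) [--+] → (-0.73774, 0.790048, -1.453)–(0, 1.09558, -1.453)  len=0.7985
  (v11,v14,v15) [+-+] → (-0.73774, 0.790048, -1.453)–(-0.774729, 0.774729, -1.453)  len=0.0400
  (v14,v18,v15) [--+] → (-1.08026, 0.0369883, -1.453)–(-0.774729, 0.774729, -1.453)  len=0.7985
  (v15,v18,v19) [+-+] → (-1.08026, 0.0369883, -1.453)–(-1.09558, 0, -1.453)  len=0.0400
  (v18,v22,v19) [--+] → (-0.790048, -0.73774, -1.453)–(-1.09558, 0, -1.453)  len=0.7985
  (v19,v22,v23) [+-+] → (-0.790048, -0.73774, -1.453)–(-0.774729, -0.774729, -1.453)  len=0.0400
  (v22,v26,v23) [--+] → (-0.0369883, -1.08026, -1.453)–(-0.774729, -0.774729, -1.453)  len=0.7985
  (v23,v26,v27) [+-+] → (-0.0369883, -1.08026, -1.453)–(0, -1.09558, -1.453)  len=0.0400
  (v26,v30,v27) [--+] → (0.73774, -0.790048, -1.453)–(0, -1.09558, -1.453)  len=0.7985
  (v27,v30,v31) [+-+] → (0.73774, -0.790048, -1.453)–(0.774729, -0.774729, -1.453)  len=0.0400
  (v30,v1,v31) [--+] → (1.08026, -0.0369883, -1.453)–(0.774729, -0.774729, -1.453)  len=0.7985
  (v31,v1,v2) [+-+] → (1.08026, -0.0369883, -1.453)–(1.09558, 0, -1.453)  len=0.0400

Chained into 1 loop(s):
  loop 1: 16 segments, perimeter = 6.7083
Total perimeter = 6.708


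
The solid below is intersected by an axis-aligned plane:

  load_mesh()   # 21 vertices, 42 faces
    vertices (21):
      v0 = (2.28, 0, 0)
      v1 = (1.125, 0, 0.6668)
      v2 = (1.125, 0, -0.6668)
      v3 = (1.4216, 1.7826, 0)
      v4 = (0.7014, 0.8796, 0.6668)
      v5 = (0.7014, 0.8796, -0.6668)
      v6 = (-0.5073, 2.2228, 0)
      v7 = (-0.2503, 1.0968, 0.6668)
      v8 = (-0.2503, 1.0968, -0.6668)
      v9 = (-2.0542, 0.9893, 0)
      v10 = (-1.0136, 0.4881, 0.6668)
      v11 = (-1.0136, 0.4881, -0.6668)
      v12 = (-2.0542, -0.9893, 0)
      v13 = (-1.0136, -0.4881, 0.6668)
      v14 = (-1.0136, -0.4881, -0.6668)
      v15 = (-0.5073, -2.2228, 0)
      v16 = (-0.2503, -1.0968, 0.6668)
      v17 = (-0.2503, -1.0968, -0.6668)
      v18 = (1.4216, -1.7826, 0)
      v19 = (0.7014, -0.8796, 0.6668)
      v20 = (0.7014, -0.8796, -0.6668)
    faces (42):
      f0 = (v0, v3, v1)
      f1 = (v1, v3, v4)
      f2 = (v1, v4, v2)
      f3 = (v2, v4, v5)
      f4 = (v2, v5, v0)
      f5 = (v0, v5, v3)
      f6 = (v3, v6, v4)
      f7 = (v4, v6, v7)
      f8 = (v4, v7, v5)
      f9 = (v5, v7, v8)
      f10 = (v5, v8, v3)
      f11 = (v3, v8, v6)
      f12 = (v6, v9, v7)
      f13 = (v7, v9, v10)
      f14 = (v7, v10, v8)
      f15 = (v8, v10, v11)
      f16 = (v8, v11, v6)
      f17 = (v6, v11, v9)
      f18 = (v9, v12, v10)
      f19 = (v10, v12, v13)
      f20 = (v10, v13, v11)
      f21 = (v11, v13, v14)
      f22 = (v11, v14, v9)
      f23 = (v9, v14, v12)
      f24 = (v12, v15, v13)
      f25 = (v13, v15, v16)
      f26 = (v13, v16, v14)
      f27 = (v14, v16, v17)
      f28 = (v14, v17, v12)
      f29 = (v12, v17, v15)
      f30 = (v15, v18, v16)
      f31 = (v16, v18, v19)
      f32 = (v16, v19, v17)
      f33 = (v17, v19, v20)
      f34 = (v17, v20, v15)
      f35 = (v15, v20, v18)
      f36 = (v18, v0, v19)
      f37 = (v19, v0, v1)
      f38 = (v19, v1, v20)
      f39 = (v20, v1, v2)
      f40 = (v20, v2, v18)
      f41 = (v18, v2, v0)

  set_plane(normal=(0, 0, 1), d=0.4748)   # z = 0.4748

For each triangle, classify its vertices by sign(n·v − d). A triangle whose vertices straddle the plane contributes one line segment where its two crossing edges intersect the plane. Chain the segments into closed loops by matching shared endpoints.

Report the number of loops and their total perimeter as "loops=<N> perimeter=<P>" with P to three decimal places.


loops=2 perimeter=15.688

Straddling triangles (28 of 42):
  (v0,v3,v1) [--+] → (1.2104, 0.513286, 0.4748)–(1.45757, 0, 0.4748)  len=0.5697
  (v1,v3,v4) [+-+] → (1.2104, 0.513286, 0.4748)–(0.908776, 1.13961, 0.4748)  len=0.6952
  (v1,v4,v2) [++-] → (0.762386, 0.752963, 0.4748)–(1.125, 0, 0.4748)  len=0.8357
  (v2,v4,v5) [-+-] → (0.762386, 0.752963, 0.4748)–(0.7014, 0.8796, 0.4748)  len=0.1406
  (v3,v6,v4) [--+] → (0.353364, 1.26636, 0.4748)–(0.908776, 1.13961, 0.4748)  len=0.5697
  (v4,v6,v7) [+-+] → (0.353364, 1.26636, 0.4748)–(-0.324301, 1.42102, 0.4748)  len=0.6951
  (v4,v7,v5) [++-] → (-0.113283, 1.06553, 0.4748)–(0.7014, 0.8796, 0.4748)  len=0.8356
  (v5,v7,v8) [-+-] → (-0.113283, 1.06553, 0.4748)–(-0.2503, 1.0968, 0.4748)  len=0.1405
  (v6,v9,v7) [--+] → (-0.769719, 1.06585, 0.4748)–(-0.324301, 1.42102, 0.4748)  len=0.5697
  (v7,v9,v10) [+-+] → (-0.769719, 1.06585, 0.4748)–(-1.31323, 0.632417, 0.4748)  len=0.6952
  (v7,v10,v8) [++-] → (-0.903707, 0.575735, 0.4748)–(-0.2503, 1.0968, 0.4748)  len=0.8357
  (v8,v10,v11) [-+-] → (-0.903707, 0.575735, 0.4748)–(-1.0136, 0.4881, 0.4748)  len=0.1406
  (v9,v12,v10) [--+] → (-1.31323, 0.0626939, 0.4748)–(-1.31323, 0.632417, 0.4748)  len=0.5697
  (v10,v12,v13) [+-+] → (-1.31323, 0.0626939, 0.4748)–(-1.31323, -0.632417, 0.4748)  len=0.6951
  (v10,v13,v11) [++-] → (-1.0136, -0.347555, 0.4748)–(-1.0136, 0.4881, 0.4748)  len=0.8357
  (v11,v13,v14) [-+-] → (-1.0136, -0.347555, 0.4748)–(-1.0136, -0.4881, 0.4748)  len=0.1405
  (v12,v15,v13) [--+] → (-0.867815, -0.987594, 0.4748)–(-1.31323, -0.632417, 0.4748)  len=0.5697
  (v13,v15,v16) [+-+] → (-0.867815, -0.987594, 0.4748)–(-0.324301, -1.42102, 0.4748)  len=0.6952
  (v13,v16,v14) [++-] → (-0.360193, -1.00916, 0.4748)–(-1.0136, -0.4881, 0.4748)  len=0.8357
  (v14,v16,v17) [-+-] → (-0.360193, -1.00916, 0.4748)–(-0.2503, -1.0968, 0.4748)  len=0.1406
  (v15,v18,v16) [--+] → (0.231111, -1.29427, 0.4748)–(-0.324301, -1.42102, 0.4748)  len=0.5697
  (v16,v18,v19) [+-+] → (0.231111, -1.29427, 0.4748)–(0.908776, -1.13961, 0.4748)  len=0.6951
  (v16,v19,v17) [++-] → (0.564383, -0.910871, 0.4748)–(-0.2503, -1.0968, 0.4748)  len=0.8356
  (v17,v19,v20) [-+-] → (0.564383, -0.910871, 0.4748)–(0.7014, -0.8796, 0.4748)  len=0.1405
  (v18,v0,v19) [--+] → (1.15595, -0.626326, 0.4748)–(0.908776, -1.13961, 0.4748)  len=0.5697
  (v19,v0,v1) [+-+] → (1.15595, -0.626326, 0.4748)–(1.45757, 0, 0.4748)  len=0.6952
  (v19,v1,v20) [++-] → (1.06401, -0.126637, 0.4748)–(0.7014, -0.8796, 0.4748)  len=0.8357
  (v20,v1,v2) [-+-] → (1.06401, -0.126637, 0.4748)–(1.125, 0, 0.4748)  len=0.1406

Chained into 2 loop(s):
  loop 1: 14 segments, perimeter = 8.8539
  loop 2: 14 segments, perimeter = 6.8337
Total perimeter = 15.688
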